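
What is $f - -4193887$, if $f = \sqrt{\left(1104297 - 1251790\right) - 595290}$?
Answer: $4193887 + i \sqrt{742783} \approx 4.1939 \cdot 10^{6} + 861.85 i$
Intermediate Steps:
$f = i \sqrt{742783}$ ($f = \sqrt{-147493 - 595290} = \sqrt{-742783} = i \sqrt{742783} \approx 861.85 i$)
$f - -4193887 = i \sqrt{742783} - -4193887 = i \sqrt{742783} + 4193887 = 4193887 + i \sqrt{742783}$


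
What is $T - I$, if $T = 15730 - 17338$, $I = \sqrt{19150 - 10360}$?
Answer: $-1608 - \sqrt{8790} \approx -1701.8$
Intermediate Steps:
$I = \sqrt{8790} \approx 93.755$
$T = -1608$ ($T = 15730 - 17338 = -1608$)
$T - I = -1608 - \sqrt{8790}$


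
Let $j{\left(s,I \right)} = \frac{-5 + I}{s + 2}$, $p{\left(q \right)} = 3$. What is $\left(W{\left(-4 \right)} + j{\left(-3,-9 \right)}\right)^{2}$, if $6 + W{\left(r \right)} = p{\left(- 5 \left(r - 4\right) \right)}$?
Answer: $121$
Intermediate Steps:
$W{\left(r \right)} = -3$ ($W{\left(r \right)} = -6 + 3 = -3$)
$j{\left(s,I \right)} = \frac{-5 + I}{2 + s}$
$\left(W{\left(-4 \right)} + j{\left(-3,-9 \right)}\right)^{2} = \left(-3 + \frac{-5 - 9}{2 - 3}\right)^{2} = \left(-3 + \frac{1}{-1} \left(-14\right)\right)^{2} = \left(-3 - -14\right)^{2} = \left(-3 + 14\right)^{2} = 11^{2} = 121$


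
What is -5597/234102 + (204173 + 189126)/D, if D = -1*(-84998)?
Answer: 22899087173/4974550449 ≈ 4.6032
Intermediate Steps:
D = 84998
-5597/234102 + (204173 + 189126)/D = -5597/234102 + (204173 + 189126)/84998 = -5597*1/234102 + 393299*(1/84998) = -5597/234102 + 393299/84998 = 22899087173/4974550449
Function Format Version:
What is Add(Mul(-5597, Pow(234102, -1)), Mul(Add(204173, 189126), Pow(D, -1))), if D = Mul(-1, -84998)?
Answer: Rational(22899087173, 4974550449) ≈ 4.6032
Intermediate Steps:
D = 84998
Add(Mul(-5597, Pow(234102, -1)), Mul(Add(204173, 189126), Pow(D, -1))) = Add(Mul(-5597, Pow(234102, -1)), Mul(Add(204173, 189126), Pow(84998, -1))) = Add(Mul(-5597, Rational(1, 234102)), Mul(393299, Rational(1, 84998))) = Add(Rational(-5597, 234102), Rational(393299, 84998)) = Rational(22899087173, 4974550449)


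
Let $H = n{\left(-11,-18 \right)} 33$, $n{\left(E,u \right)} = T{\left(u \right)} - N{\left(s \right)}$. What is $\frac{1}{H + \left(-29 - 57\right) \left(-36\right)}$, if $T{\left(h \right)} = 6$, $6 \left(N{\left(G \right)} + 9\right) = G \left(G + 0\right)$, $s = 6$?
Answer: $\frac{1}{3393} \approx 0.00029472$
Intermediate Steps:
$N{\left(G \right)} = -9 + \frac{G^{2}}{6}$ ($N{\left(G \right)} = -9 + \frac{G \left(G + 0\right)}{6} = -9 + \frac{G G}{6} = -9 + \frac{G^{2}}{6}$)
$n{\left(E,u \right)} = 9$ ($n{\left(E,u \right)} = 6 - \left(-9 + \frac{6^{2}}{6}\right) = 6 - \left(-9 + \frac{1}{6} \cdot 36\right) = 6 - \left(-9 + 6\right) = 6 - -3 = 6 + 3 = 9$)
$H = 297$ ($H = 9 \cdot 33 = 297$)
$\frac{1}{H + \left(-29 - 57\right) \left(-36\right)} = \frac{1}{297 + \left(-29 - 57\right) \left(-36\right)} = \frac{1}{297 - -3096} = \frac{1}{297 + 3096} = \frac{1}{3393}$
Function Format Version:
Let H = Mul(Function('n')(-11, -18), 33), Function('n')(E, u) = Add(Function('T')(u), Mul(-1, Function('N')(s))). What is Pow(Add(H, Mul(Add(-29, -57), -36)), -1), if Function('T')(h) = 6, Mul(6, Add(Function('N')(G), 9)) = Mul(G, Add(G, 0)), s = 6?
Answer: Rational(1, 3393) ≈ 0.00029472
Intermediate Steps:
Function('N')(G) = Add(-9, Mul(Rational(1, 6), Pow(G, 2))) (Function('N')(G) = Add(-9, Mul(Rational(1, 6), Mul(G, Add(G, 0)))) = Add(-9, Mul(Rational(1, 6), Mul(G, G))) = Add(-9, Mul(Rational(1, 6), Pow(G, 2))))
Function('n')(E, u) = 9 (Function('n')(E, u) = Add(6, Mul(-1, Add(-9, Mul(Rational(1, 6), Pow(6, 2))))) = Add(6, Mul(-1, Add(-9, Mul(Rational(1, 6), 36)))) = Add(6, Mul(-1, Add(-9, 6))) = Add(6, Mul(-1, -3)) = Add(6, 3) = 9)
H = 297 (H = Mul(9, 33) = 297)
Pow(Add(H, Mul(Add(-29, -57), -36)), -1) = Pow(Add(297, Mul(Add(-29, -57), -36)), -1) = Pow(Add(297, Mul(-86, -36)), -1) = Pow(Add(297, 3096), -1) = Pow(3393, -1) = Rational(1, 3393)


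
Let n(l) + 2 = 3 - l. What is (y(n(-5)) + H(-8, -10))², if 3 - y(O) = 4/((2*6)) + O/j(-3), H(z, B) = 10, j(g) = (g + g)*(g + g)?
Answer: 625/4 ≈ 156.25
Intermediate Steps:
n(l) = 1 - l (n(l) = -2 + (3 - l) = 1 - l)
j(g) = 4*g² (j(g) = (2*g)*(2*g) = 4*g²)
y(O) = 8/3 - O/36 (y(O) = 3 - (4/((2*6)) + O/((4*(-3)²))) = 3 - (4/12 + O/((4*9))) = 3 - (4*(1/12) + O/36) = 3 - (⅓ + O*(1/36)) = 3 - (⅓ + O/36) = 3 + (-⅓ - O/36) = 8/3 - O/36)
(y(n(-5)) + H(-8, -10))² = ((8/3 - (1 - 1*(-5))/36) + 10)² = ((8/3 - (1 + 5)/36) + 10)² = ((8/3 - 1/36*6) + 10)² = ((8/3 - ⅙) + 10)² = (5/2 + 10)² = (25/2)² = 625/4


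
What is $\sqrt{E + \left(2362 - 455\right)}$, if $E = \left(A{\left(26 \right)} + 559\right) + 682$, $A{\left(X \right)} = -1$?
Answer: $\sqrt{3147} \approx 56.098$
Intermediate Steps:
$E = 1240$ ($E = \left(-1 + 559\right) + 682 = 558 + 682 = 1240$)
$\sqrt{E + \left(2362 - 455\right)} = \sqrt{1240 + \left(2362 - 455\right)} = \sqrt{1240 + 1907} = \sqrt{3147}$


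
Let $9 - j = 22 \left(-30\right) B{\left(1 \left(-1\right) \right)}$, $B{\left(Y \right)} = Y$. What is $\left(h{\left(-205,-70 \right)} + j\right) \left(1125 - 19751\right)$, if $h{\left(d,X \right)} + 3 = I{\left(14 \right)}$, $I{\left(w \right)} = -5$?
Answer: $12274534$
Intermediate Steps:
$j = -651$ ($j = 9 - 22 \left(-30\right) 1 \left(-1\right) = 9 - \left(-660\right) \left(-1\right) = 9 - 660 = -651$)
$h{\left(d,X \right)} = -8$ ($h{\left(d,X \right)} = -3 - 5 = -8$)
$\left(h{\left(-205,-70 \right)} + j\right) \left(1125 - 19751\right) = \left(-8 - 651\right) \left(1125 - 19751\right) = \left(-659\right) \left(-18626\right) = 12274534$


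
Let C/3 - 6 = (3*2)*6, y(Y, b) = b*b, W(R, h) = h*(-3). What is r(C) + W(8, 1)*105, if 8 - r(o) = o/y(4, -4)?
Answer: -2519/8 ≈ -314.88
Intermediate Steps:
W(R, h) = -3*h
y(Y, b) = b²
C = 126 (C = 18 + 3*((3*2)*6) = 18 + 3*(6*6) = 18 + 3*36 = 18 + 108 = 126)
r(o) = 8 - o/16 (r(o) = 8 - o/((-4)²) = 8 - o/16)
r(C) + W(8, 1)*105 = (8 - 1/16*126) - 3*1*105 = (8 - 63/8) - 3*105 = ⅛ - 315 = -2519/8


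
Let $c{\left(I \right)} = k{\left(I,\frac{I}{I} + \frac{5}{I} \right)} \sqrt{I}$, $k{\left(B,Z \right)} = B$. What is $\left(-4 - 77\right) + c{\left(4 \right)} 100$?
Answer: $719$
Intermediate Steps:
$c{\left(I \right)} = I^{\frac{3}{2}}$ ($c{\left(I \right)} = I \sqrt{I} = I^{\frac{3}{2}}$)
$\left(-4 - 77\right) + c{\left(4 \right)} 100 = \left(-4 - 77\right) + 4^{\frac{3}{2}} \cdot 100 = \left(-4 - 77\right) + 8 \cdot 100 = -81 + 800 = 719$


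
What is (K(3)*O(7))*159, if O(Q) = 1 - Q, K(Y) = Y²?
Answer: -8586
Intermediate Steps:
(K(3)*O(7))*159 = (3²*(1 - 1*7))*159 = (9*(1 - 7))*159 = (9*(-6))*159 = -54*159 = -8586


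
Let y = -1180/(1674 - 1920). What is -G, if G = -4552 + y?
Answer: 559306/123 ≈ 4547.2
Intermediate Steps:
y = 590/123 (y = -1180/(-246) = -1180*(-1/246) = 590/123 ≈ 4.7967)
G = -559306/123 (G = -4552 + 590/123 = -559306/123 ≈ -4547.2)
-G = -1*(-559306/123) = 559306/123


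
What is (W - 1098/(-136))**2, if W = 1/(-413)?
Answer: 51378835561/788711056 ≈ 65.143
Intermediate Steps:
W = -1/413 ≈ -0.0024213
(W - 1098/(-136))**2 = (-1/413 - 1098/(-136))**2 = (-1/413 - 1098*(-1/136))**2 = (-1/413 + 549/68)**2 = (226669/28084)**2 = 51378835561/788711056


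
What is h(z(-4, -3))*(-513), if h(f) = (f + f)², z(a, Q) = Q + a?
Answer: -100548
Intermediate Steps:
h(f) = 4*f² (h(f) = (2*f)² = 4*f²)
h(z(-4, -3))*(-513) = (4*(-3 - 4)²)*(-513) = (4*(-7)²)*(-513) = (4*49)*(-513) = 196*(-513) = -100548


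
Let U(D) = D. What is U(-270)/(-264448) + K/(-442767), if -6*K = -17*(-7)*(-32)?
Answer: -72433861/175633271424 ≈ -0.00041242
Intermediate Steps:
K = 1904/3 (K = -(-17*(-7))*(-32)/6 = -119*(-32)/6 = -⅙*(-3808) = 1904/3 ≈ 634.67)
U(-270)/(-264448) + K/(-442767) = -270/(-264448) + (1904/3)/(-442767) = -270*(-1/264448) + (1904/3)*(-1/442767) = 135/132224 - 1904/1328301 = -72433861/175633271424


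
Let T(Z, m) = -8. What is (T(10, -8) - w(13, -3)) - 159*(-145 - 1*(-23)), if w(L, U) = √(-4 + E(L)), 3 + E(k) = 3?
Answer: 19390 - 2*I ≈ 19390.0 - 2.0*I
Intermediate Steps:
E(k) = 0 (E(k) = -3 + 3 = 0)
w(L, U) = 2*I (w(L, U) = √(-4 + 0) = √(-4) = 2*I)
(T(10, -8) - w(13, -3)) - 159*(-145 - 1*(-23)) = (-8 - 2*I) - 159*(-145 - 1*(-23)) = (-8 - 2*I) - 159*(-145 + 23) = (-8 - 2*I) - 159*(-122) = (-8 - 2*I) + 19398 = 19390 - 2*I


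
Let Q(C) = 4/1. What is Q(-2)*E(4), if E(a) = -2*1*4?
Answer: -32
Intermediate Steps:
Q(C) = 4 (Q(C) = 4*1 = 4)
E(a) = -8 (E(a) = -2*4 = -8)
Q(-2)*E(4) = 4*(-8) = -32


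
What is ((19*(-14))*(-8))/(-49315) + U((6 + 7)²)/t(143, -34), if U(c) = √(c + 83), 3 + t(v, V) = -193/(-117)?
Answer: -304/7045 - 351*√7/79 ≈ -11.798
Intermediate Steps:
t(v, V) = -158/117 (t(v, V) = -3 - 193/(-117) = -3 - 193*(-1/117) = -3 + 193/117 = -158/117)
U(c) = √(83 + c)
((19*(-14))*(-8))/(-49315) + U((6 + 7)²)/t(143, -34) = ((19*(-14))*(-8))/(-49315) + √(83 + (6 + 7)²)/(-158/117) = -266*(-8)*(-1/49315) + √(83 + 13²)*(-117/158) = 2128*(-1/49315) + √(83 + 169)*(-117/158) = -304/7045 + √252*(-117/158) = -304/7045 + (6*√7)*(-117/158) = -304/7045 - 351*√7/79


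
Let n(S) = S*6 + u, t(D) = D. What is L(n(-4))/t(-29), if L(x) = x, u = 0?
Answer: 24/29 ≈ 0.82759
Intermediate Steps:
n(S) = 6*S (n(S) = S*6 + 0 = 6*S + 0 = 6*S)
L(n(-4))/t(-29) = (6*(-4))/(-29) = -24*(-1/29) = 24/29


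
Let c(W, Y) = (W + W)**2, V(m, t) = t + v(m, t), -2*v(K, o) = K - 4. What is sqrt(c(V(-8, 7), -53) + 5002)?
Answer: sqrt(5678) ≈ 75.353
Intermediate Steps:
v(K, o) = 2 - K/2 (v(K, o) = -(K - 4)/2 = -(-4 + K)/2 = 2 - K/2)
V(m, t) = 2 + t - m/2 (V(m, t) = t + (2 - m/2) = 2 + t - m/2)
c(W, Y) = 4*W**2 (c(W, Y) = (2*W)**2 = 4*W**2)
sqrt(c(V(-8, 7), -53) + 5002) = sqrt(4*(2 + 7 - 1/2*(-8))**2 + 5002) = sqrt(4*(2 + 7 + 4)**2 + 5002) = sqrt(4*13**2 + 5002) = sqrt(4*169 + 5002) = sqrt(676 + 5002) = sqrt(5678)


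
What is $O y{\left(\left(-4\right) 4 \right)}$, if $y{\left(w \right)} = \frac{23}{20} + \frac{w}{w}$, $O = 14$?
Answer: $\frac{301}{10} \approx 30.1$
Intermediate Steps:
$y{\left(w \right)} = \frac{43}{20}$ ($y{\left(w \right)} = 23 \cdot \frac{1}{20} + 1 = \frac{23}{20} + 1 = \frac{43}{20}$)
$O y{\left(\left(-4\right) 4 \right)} = 14 \cdot \frac{43}{20} = \frac{301}{10}$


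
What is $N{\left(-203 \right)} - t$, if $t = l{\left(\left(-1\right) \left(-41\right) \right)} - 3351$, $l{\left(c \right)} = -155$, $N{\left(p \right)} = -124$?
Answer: $3382$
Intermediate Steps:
$t = -3506$ ($t = -155 - 3351 = -3506$)
$N{\left(-203 \right)} - t = -124 - -3506 = -124 + 3506 = 3382$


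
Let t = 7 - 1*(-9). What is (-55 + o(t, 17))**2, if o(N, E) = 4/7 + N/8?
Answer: 134689/49 ≈ 2748.8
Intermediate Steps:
t = 16 (t = 7 + 9 = 16)
o(N, E) = 4/7 + N/8 (o(N, E) = 4*(1/7) + N*(1/8) = 4/7 + N/8)
(-55 + o(t, 17))**2 = (-55 + (4/7 + (1/8)*16))**2 = (-55 + (4/7 + 2))**2 = (-55 + 18/7)**2 = (-367/7)**2 = 134689/49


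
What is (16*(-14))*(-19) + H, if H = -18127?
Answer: -13871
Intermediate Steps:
(16*(-14))*(-19) + H = (16*(-14))*(-19) - 18127 = -224*(-19) - 18127 = 4256 - 18127 = -13871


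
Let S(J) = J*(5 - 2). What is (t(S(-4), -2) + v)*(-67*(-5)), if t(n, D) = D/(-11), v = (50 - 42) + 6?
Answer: 52260/11 ≈ 4750.9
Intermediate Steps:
v = 14 (v = 8 + 6 = 14)
S(J) = 3*J (S(J) = J*3 = 3*J)
t(n, D) = -D/11 (t(n, D) = D*(-1/11) = -D/11)
(t(S(-4), -2) + v)*(-67*(-5)) = (-1/11*(-2) + 14)*(-67*(-5)) = (2/11 + 14)*335 = (156/11)*335 = 52260/11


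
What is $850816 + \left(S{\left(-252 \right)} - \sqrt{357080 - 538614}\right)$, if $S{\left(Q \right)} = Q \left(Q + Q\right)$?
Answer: $977824 - i \sqrt{181534} \approx 9.7782 \cdot 10^{5} - 426.07 i$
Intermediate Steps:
$S{\left(Q \right)} = 2 Q^{2}$ ($S{\left(Q \right)} = Q 2 Q = 2 Q^{2}$)
$850816 + \left(S{\left(-252 \right)} - \sqrt{357080 - 538614}\right) = 850816 + \left(2 \left(-252\right)^{2} - \sqrt{357080 - 538614}\right) = 850816 + \left(2 \cdot 63504 - \sqrt{-181534}\right) = 850816 + \left(127008 - i \sqrt{181534}\right) = 977824 - i \sqrt{181534}$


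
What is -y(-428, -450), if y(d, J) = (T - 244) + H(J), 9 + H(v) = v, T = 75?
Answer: 628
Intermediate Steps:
H(v) = -9 + v
y(d, J) = -178 + J (y(d, J) = (75 - 244) + (-9 + J) = -169 + (-9 + J) = -178 + J)
-y(-428, -450) = -(-178 - 450) = -1*(-628) = 628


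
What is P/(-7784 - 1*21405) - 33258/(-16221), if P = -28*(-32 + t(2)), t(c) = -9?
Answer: 317382018/157824923 ≈ 2.0110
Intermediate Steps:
P = 1148 (P = -28*(-32 - 9) = -28*(-41) = 1148)
P/(-7784 - 1*21405) - 33258/(-16221) = 1148/(-7784 - 1*21405) - 33258/(-16221) = 1148/(-7784 - 21405) - 33258*(-1/16221) = 1148/(-29189) + 11086/5407 = 1148*(-1/29189) + 11086/5407 = -1148/29189 + 11086/5407 = 317382018/157824923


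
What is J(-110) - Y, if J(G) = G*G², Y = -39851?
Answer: -1291149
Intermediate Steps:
J(G) = G³
J(-110) - Y = (-110)³ - 1*(-39851) = -1331000 + 39851 = -1291149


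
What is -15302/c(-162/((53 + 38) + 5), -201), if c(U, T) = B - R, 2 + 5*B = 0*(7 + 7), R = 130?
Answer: 38255/326 ≈ 117.35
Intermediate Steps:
B = -⅖ (B = -⅖ + (0*(7 + 7))/5 = -⅖ + (0*14)/5 = -⅖ + (⅕)*0 = -⅖ + 0 = -⅖ ≈ -0.40000)
c(U, T) = -652/5 (c(U, T) = -⅖ - 1*130 = -⅖ - 130 = -652/5)
-15302/c(-162/((53 + 38) + 5), -201) = -15302/(-652/5) = -15302*(-5/652) = 38255/326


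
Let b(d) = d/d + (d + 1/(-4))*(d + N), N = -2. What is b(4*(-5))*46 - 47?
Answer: 20492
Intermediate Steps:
b(d) = 1 + (-2 + d)*(-1/4 + d) (b(d) = d/d + (d + 1/(-4))*(d - 2) = 1 + (d - 1/4)*(-2 + d) = 1 + (-1/4 + d)*(-2 + d) = 1 + (-2 + d)*(-1/4 + d))
b(4*(-5))*46 - 47 = (3/2 + (4*(-5))**2 - 9*(-5))*46 - 47 = (3/2 + (-20)**2 - 9/4*(-20))*46 - 47 = (3/2 + 400 + 45)*46 - 47 = (893/2)*46 - 47 = 20539 - 47 = 20492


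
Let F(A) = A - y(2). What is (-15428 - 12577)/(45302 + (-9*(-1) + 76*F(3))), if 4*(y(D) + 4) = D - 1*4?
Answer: -28005/45881 ≈ -0.61038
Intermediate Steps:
y(D) = -5 + D/4 (y(D) = -4 + (D - 1*4)/4 = -4 + (D - 4)/4 = -4 + (-4 + D)/4 = -4 + (-1 + D/4) = -5 + D/4)
F(A) = 9/2 + A (F(A) = A - (-5 + (¼)*2) = A - (-5 + ½) = A - 1*(-9/2) = A + 9/2 = 9/2 + A)
(-15428 - 12577)/(45302 + (-9*(-1) + 76*F(3))) = (-15428 - 12577)/(45302 + (-9*(-1) + 76*(9/2 + 3))) = -28005/(45302 + (9 + 76*(15/2))) = -28005/(45302 + (9 + 570)) = -28005/(45302 + 579) = -28005/45881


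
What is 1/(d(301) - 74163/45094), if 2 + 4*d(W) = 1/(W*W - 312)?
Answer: -8142984332/17463675833 ≈ -0.46628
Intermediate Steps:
d(W) = -1/2 + 1/(4*(-312 + W**2)) (d(W) = -1/2 + 1/(4*(W*W - 312)) = -1/2 + 1/(4*(W**2 - 312)) = -1/2 + 1/(4*(-312 + W**2)))
1/(d(301) - 74163/45094) = 1/((625 - 2*301**2)/(4*(-312 + 301**2)) - 74163/45094) = 1/((625 - 2*90601)/(4*(-312 + 90601)) - 74163*1/45094) = 1/((1/4)*(625 - 181202)/90289 - 74163/45094) = 1/((1/4)*(1/90289)*(-180577) - 74163/45094) = 1/(-180577/361156 - 74163/45094) = 1/(-17463675833/8142984332) = -8142984332/17463675833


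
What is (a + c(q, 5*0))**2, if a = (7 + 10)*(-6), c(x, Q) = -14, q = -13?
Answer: 13456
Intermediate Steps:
a = -102 (a = 17*(-6) = -102)
(a + c(q, 5*0))**2 = (-102 - 14)**2 = (-116)**2 = 13456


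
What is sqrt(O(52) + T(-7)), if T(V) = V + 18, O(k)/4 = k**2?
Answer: 3*sqrt(1203) ≈ 104.05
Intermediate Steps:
O(k) = 4*k**2
T(V) = 18 + V
sqrt(O(52) + T(-7)) = sqrt(4*52**2 + (18 - 7)) = sqrt(4*2704 + 11) = sqrt(10816 + 11) = sqrt(10827) = 3*sqrt(1203)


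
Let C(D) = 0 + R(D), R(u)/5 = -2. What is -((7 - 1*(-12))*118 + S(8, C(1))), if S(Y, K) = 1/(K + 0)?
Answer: -22419/10 ≈ -2241.9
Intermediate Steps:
R(u) = -10 (R(u) = 5*(-2) = -10)
C(D) = -10 (C(D) = 0 - 10 = -10)
S(Y, K) = 1/K
-((7 - 1*(-12))*118 + S(8, C(1))) = -((7 - 1*(-12))*118 + 1/(-10)) = -((7 + 12)*118 - 1/10) = -(19*118 - 1/10) = -(2242 - 1/10) = -1*22419/10 = -22419/10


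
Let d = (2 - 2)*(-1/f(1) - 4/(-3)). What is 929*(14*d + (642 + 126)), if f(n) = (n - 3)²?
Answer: 713472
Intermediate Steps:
f(n) = (-3 + n)²
d = 0 (d = (2 - 2)*(-1/((-3 + 1)²) - 4/(-3)) = 0*(-1/((-2)²) - 4*(-⅓)) = 0*(-1/4 + 4/3) = 0*(-1*¼ + 4/3) = 0*(-¼ + 4/3) = 0*(13/12) = 0)
929*(14*d + (642 + 126)) = 929*(14*0 + (642 + 126)) = 929*(0 + 768) = 929*768 = 713472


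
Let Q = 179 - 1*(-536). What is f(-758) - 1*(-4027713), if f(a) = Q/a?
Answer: 3053005739/758 ≈ 4.0277e+6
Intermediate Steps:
Q = 715 (Q = 179 + 536 = 715)
f(a) = 715/a
f(-758) - 1*(-4027713) = 715/(-758) - 1*(-4027713) = 715*(-1/758) + 4027713 = -715/758 + 4027713 = 3053005739/758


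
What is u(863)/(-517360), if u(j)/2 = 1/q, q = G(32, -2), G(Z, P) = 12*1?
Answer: -1/3104160 ≈ -3.2215e-7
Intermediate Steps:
G(Z, P) = 12
q = 12
u(j) = ⅙ (u(j) = 2/12 = 2*(1/12) = ⅙)
u(863)/(-517360) = (⅙)/(-517360) = (⅙)*(-1/517360) = -1/3104160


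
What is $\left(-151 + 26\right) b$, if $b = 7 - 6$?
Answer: $-125$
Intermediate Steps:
$b = 1$ ($b = 7 - 6 = 1$)
$\left(-151 + 26\right) b = \left(-151 + 26\right) 1 = \left(-125\right) 1 = -125$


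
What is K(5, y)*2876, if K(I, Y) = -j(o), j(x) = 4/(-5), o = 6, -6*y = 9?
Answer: 11504/5 ≈ 2300.8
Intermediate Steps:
y = -3/2 (y = -⅙*9 = -3/2 ≈ -1.5000)
j(x) = -⅘ (j(x) = 4*(-⅕) = -⅘)
K(I, Y) = ⅘ (K(I, Y) = -1*(-⅘) = ⅘)
K(5, y)*2876 = (⅘)*2876 = 11504/5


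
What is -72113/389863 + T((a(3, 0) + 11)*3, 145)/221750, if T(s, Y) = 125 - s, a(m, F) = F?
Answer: -7977595177/43226060125 ≈ -0.18456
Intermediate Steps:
-72113/389863 + T((a(3, 0) + 11)*3, 145)/221750 = -72113/389863 + (125 - (0 + 11)*3)/221750 = -72113*1/389863 + (125 - 11*3)*(1/221750) = -72113/389863 + (125 - 1*33)*(1/221750) = -72113/389863 + (125 - 33)*(1/221750) = -72113/389863 + 92*(1/221750) = -72113/389863 + 46/110875 = -7977595177/43226060125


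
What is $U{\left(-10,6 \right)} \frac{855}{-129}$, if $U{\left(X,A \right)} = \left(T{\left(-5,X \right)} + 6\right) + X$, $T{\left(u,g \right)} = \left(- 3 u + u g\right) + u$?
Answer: $- \frac{15960}{43} \approx -371.16$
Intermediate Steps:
$T{\left(u,g \right)} = - 2 u + g u$ ($T{\left(u,g \right)} = \left(- 3 u + g u\right) + u = - 2 u + g u$)
$U{\left(X,A \right)} = 16 - 4 X$ ($U{\left(X,A \right)} = \left(- 5 \left(-2 + X\right) + 6\right) + X = \left(\left(10 - 5 X\right) + 6\right) + X = \left(16 - 5 X\right) + X = 16 - 4 X$)
$U{\left(-10,6 \right)} \frac{855}{-129} = \left(16 - -40\right) \frac{855}{-129} = \left(16 + 40\right) 855 \left(- \frac{1}{129}\right) = 56 \left(- \frac{285}{43}\right) = - \frac{15960}{43}$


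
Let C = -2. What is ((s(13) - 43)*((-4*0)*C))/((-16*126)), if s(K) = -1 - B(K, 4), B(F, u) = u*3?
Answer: 0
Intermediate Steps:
B(F, u) = 3*u
s(K) = -13 (s(K) = -1 - 3*4 = -1 - 1*12 = -1 - 12 = -13)
((s(13) - 43)*((-4*0)*C))/((-16*126)) = ((-13 - 43)*(-4*0*(-2)))/((-16*126)) = -0*(-2)/(-2016) = -56*0*(-1/2016) = 0*(-1/2016) = 0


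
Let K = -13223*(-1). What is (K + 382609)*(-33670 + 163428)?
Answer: 51362368656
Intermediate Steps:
K = 13223
(K + 382609)*(-33670 + 163428) = (13223 + 382609)*(-33670 + 163428) = 395832*129758 = 51362368656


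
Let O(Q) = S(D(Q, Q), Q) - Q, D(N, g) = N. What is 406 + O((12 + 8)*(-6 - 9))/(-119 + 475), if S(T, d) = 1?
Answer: 144837/356 ≈ 406.85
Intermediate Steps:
O(Q) = 1 - Q
406 + O((12 + 8)*(-6 - 9))/(-119 + 475) = 406 + (1 - (12 + 8)*(-6 - 9))/(-119 + 475) = 406 + (1 - 20*(-15))/356 = 406 + (1 - 1*(-300))*(1/356) = 406 + (1 + 300)*(1/356) = 406 + 301*(1/356) = 406 + 301/356 = 144837/356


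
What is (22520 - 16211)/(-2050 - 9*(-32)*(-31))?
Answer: -6309/10978 ≈ -0.57469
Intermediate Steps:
(22520 - 16211)/(-2050 - 9*(-32)*(-31)) = 6309/(-2050 + 288*(-31)) = 6309/(-2050 - 8928) = 6309/(-10978) = 6309*(-1/10978) = -6309/10978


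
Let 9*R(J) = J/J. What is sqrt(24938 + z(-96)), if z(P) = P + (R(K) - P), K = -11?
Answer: sqrt(224443)/3 ≈ 157.92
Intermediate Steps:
R(J) = 1/9 (R(J) = (J/J)/9 = (1/9)*1 = 1/9)
z(P) = 1/9 (z(P) = P + (1/9 - P) = 1/9)
sqrt(24938 + z(-96)) = sqrt(24938 + 1/9) = sqrt(224443/9) = sqrt(224443)/3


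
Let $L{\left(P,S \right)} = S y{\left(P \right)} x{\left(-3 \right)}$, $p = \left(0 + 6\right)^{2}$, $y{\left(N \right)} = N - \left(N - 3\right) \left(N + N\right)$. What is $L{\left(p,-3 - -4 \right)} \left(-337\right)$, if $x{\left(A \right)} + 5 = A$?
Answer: $-6308640$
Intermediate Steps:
$x{\left(A \right)} = -5 + A$
$y{\left(N \right)} = N - 2 N \left(-3 + N\right)$ ($y{\left(N \right)} = N - \left(-3 + N\right) 2 N = N - 2 N \left(-3 + N\right)$)
$p = 36$ ($p = 6^{2} = 36$)
$L{\left(P,S \right)} = - 8 P S \left(7 - 2 P\right)$ ($L{\left(P,S \right)} = S P \left(7 - 2 P\right) \left(-5 - 3\right) = P S \left(7 - 2 P\right) \left(-8\right) = - 8 P S \left(7 - 2 P\right)$)
$L{\left(p,-3 - -4 \right)} \left(-337\right) = 8 \cdot 36 \left(-3 - -4\right) \left(-7 + 2 \cdot 36\right) \left(-337\right) = 8 \cdot 36 \left(-3 + 4\right) \left(-7 + 72\right) \left(-337\right) = 8 \cdot 36 \cdot 1 \cdot 65 \left(-337\right) = 18720 \left(-337\right) = -6308640$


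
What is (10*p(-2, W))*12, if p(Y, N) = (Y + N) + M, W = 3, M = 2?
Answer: 360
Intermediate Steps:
p(Y, N) = 2 + N + Y (p(Y, N) = (Y + N) + 2 = (N + Y) + 2 = 2 + N + Y)
(10*p(-2, W))*12 = (10*(2 + 3 - 2))*12 = (10*3)*12 = 30*12 = 360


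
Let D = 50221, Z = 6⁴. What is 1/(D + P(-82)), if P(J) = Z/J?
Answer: 41/2058413 ≈ 1.9918e-5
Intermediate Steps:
Z = 1296
P(J) = 1296/J
1/(D + P(-82)) = 1/(50221 + 1296/(-82)) = 1/(50221 + 1296*(-1/82)) = 1/(50221 - 648/41) = 1/(2058413/41) = 41/2058413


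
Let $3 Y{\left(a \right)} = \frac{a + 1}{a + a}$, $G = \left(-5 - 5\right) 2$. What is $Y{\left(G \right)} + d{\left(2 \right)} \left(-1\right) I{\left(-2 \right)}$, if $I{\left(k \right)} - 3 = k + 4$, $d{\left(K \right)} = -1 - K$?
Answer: $\frac{1819}{120} \approx 15.158$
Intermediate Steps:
$I{\left(k \right)} = 7 + k$ ($I{\left(k \right)} = 3 + \left(k + 4\right) = 3 + \left(4 + k\right) = 7 + k$)
$G = -20$ ($G = \left(-10\right) 2 = -20$)
$Y{\left(a \right)} = \frac{1 + a}{6 a}$ ($Y{\left(a \right)} = \frac{\left(a + 1\right) \frac{1}{a + a}}{3} = \frac{\left(1 + a\right) \frac{1}{2 a}}{3} = \frac{\frac{1}{2} \frac{1}{a} \left(1 + a\right)}{3} = \frac{1 + a}{6 a}$)
$Y{\left(G \right)} + d{\left(2 \right)} \left(-1\right) I{\left(-2 \right)} = \frac{1 - 20}{6 \left(-20\right)} + \left(-1 - 2\right) \left(-1\right) \left(7 - 2\right) = \frac{1}{6} \left(- \frac{1}{20}\right) \left(-19\right) + \left(-1 - 2\right) \left(-1\right) 5 = \frac{19}{120} + \left(-3\right) \left(-1\right) 5 = \frac{19}{120} + 3 \cdot 5 = \frac{19}{120} + 15 = \frac{1819}{120}$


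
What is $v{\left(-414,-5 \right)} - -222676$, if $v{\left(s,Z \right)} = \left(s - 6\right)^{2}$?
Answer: $399076$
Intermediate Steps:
$v{\left(s,Z \right)} = \left(-6 + s\right)^{2}$
$v{\left(-414,-5 \right)} - -222676 = \left(-6 - 414\right)^{2} - -222676 = \left(-420\right)^{2} + 222676 = 176400 + 222676 = 399076$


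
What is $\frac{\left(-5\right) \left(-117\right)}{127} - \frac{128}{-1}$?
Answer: $\frac{16841}{127} \approx 132.61$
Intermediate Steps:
$\frac{\left(-5\right) \left(-117\right)}{127} - \frac{128}{-1} = 585 \cdot \frac{1}{127} - -128 = \frac{585}{127} + 128 = \frac{16841}{127}$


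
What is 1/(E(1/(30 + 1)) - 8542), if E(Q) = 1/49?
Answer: -49/418557 ≈ -0.00011707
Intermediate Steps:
E(Q) = 1/49
1/(E(1/(30 + 1)) - 8542) = 1/(1/49 - 8542) = 1/(-418557/49) = -49/418557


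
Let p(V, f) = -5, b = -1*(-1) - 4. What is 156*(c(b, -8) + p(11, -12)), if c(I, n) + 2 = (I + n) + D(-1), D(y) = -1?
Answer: -2964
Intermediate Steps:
b = -3 (b = 1 - 4 = -3)
c(I, n) = -3 + I + n (c(I, n) = -2 + ((I + n) - 1) = -2 + (-1 + I + n) = -3 + I + n)
156*(c(b, -8) + p(11, -12)) = 156*((-3 - 3 - 8) - 5) = 156*(-14 - 5) = 156*(-19) = -2964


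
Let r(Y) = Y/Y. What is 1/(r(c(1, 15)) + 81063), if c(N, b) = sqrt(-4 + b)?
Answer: 1/81064 ≈ 1.2336e-5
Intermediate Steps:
r(Y) = 1
1/(r(c(1, 15)) + 81063) = 1/(1 + 81063) = 1/81064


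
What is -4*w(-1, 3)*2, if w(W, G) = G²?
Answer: -72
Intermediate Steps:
-4*w(-1, 3)*2 = -4*3²*2 = -4*9*2 = -36*2 = -72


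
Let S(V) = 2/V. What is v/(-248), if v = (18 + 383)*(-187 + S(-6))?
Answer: 112681/372 ≈ 302.91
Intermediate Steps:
v = -225362/3 (v = (18 + 383)*(-187 + 2/(-6)) = 401*(-187 + 2*(-⅙)) = 401*(-187 - ⅓) = 401*(-562/3) = -225362/3 ≈ -75121.)
v/(-248) = -225362/3/(-248) = -225362/3*(-1/248) = 112681/372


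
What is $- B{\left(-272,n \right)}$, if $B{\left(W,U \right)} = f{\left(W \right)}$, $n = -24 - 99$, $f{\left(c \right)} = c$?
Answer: $272$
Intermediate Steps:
$n = -123$ ($n = -24 - 99 = -123$)
$B{\left(W,U \right)} = W$
$- B{\left(-272,n \right)} = \left(-1\right) \left(-272\right) = 272$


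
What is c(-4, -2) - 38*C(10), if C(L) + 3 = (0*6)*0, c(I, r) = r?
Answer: 112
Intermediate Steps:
C(L) = -3 (C(L) = -3 + (0*6)*0 = -3 + 0*0 = -3 + 0 = -3)
c(-4, -2) - 38*C(10) = -2 - 38*(-3) = -2 + 114 = 112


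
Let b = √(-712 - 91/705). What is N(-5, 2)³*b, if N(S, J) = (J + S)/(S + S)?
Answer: 9*I*√353945955/235000 ≈ 0.72052*I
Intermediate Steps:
N(S, J) = (J + S)/(2*S) (N(S, J) = (J + S)/((2*S)) = (J + S)*(1/(2*S)) = (J + S)/(2*S))
b = I*√353945955/705 (b = √(-712 - 91*1/705) = √(-712 - 91/705) = √(-502051/705) = I*√353945955/705 ≈ 26.686*I)
N(-5, 2)³*b = ((½)*(2 - 5)/(-5))³*(I*√353945955/705) = ((½)*(-⅕)*(-3))³*(I*√353945955/705) = (3/10)³*(I*√353945955/705) = 27*(I*√353945955/705)/1000 = 9*I*√353945955/235000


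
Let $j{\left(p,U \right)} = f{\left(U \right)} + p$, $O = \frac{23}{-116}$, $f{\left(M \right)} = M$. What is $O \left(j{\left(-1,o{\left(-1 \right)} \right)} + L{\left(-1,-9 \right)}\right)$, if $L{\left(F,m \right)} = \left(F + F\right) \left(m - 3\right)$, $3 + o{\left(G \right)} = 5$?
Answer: $- \frac{575}{116} \approx -4.9569$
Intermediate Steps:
$o{\left(G \right)} = 2$ ($o{\left(G \right)} = -3 + 5 = 2$)
$L{\left(F,m \right)} = 2 F \left(-3 + m\right)$
$O = - \frac{23}{116}$ ($O = 23 \left(- \frac{1}{116}\right) = - \frac{23}{116} \approx -0.19828$)
$j{\left(p,U \right)} = U + p$
$O \left(j{\left(-1,o{\left(-1 \right)} \right)} + L{\left(-1,-9 \right)}\right) = - \frac{23 \left(\left(2 - 1\right) + 2 \left(-1\right) \left(-3 - 9\right)\right)}{116} = - \frac{23 \left(1 + 2 \left(-1\right) \left(-12\right)\right)}{116} = - \frac{23 \left(1 + 24\right)}{116} = \left(- \frac{23}{116}\right) 25 = - \frac{575}{116}$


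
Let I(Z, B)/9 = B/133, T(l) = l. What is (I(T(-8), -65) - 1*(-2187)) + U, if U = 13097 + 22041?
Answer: 4963640/133 ≈ 37321.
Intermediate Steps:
I(Z, B) = 9*B/133 (I(Z, B) = 9*(B/133) = 9*B/133)
U = 35138
(I(T(-8), -65) - 1*(-2187)) + U = ((9/133)*(-65) - 1*(-2187)) + 35138 = (-585/133 + 2187) + 35138 = 290286/133 + 35138 = 4963640/133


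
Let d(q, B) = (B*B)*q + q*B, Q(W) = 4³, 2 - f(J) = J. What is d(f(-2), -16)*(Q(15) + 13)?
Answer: 73920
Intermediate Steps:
f(J) = 2 - J
Q(W) = 64
d(q, B) = B*q + q*B² (d(q, B) = B²*q + B*q = q*B² + B*q = B*q + q*B²)
d(f(-2), -16)*(Q(15) + 13) = (-16*(2 - 1*(-2))*(1 - 16))*(64 + 13) = -16*(2 + 2)*(-15)*77 = -16*4*(-15)*77 = 960*77 = 73920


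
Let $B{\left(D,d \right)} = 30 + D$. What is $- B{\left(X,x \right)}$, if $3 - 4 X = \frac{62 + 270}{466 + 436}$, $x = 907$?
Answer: $- \frac{55307}{1804} \approx -30.658$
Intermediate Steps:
$X = \frac{1187}{1804}$ ($X = \frac{3}{4} - \frac{\left(62 + 270\right) \frac{1}{466 + 436}}{4} = \frac{3}{4} - \frac{332 \cdot \frac{1}{902}}{4} = \frac{3}{4} - \frac{83}{902} = \frac{1187}{1804} \approx 0.65798$)
$- B{\left(X,x \right)} = - (30 + \frac{1187}{1804}) = \left(-1\right) \frac{55307}{1804} = - \frac{55307}{1804}$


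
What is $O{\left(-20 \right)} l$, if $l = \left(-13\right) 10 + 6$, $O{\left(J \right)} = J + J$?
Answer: $4960$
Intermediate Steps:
$O{\left(J \right)} = 2 J$
$l = -124$ ($l = -130 + 6 = -124$)
$O{\left(-20 \right)} l = 2 \left(-20\right) \left(-124\right) = \left(-40\right) \left(-124\right) = 4960$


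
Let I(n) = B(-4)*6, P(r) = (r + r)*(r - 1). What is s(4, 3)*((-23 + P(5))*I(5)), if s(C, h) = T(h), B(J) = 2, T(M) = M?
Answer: 612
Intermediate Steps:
s(C, h) = h
P(r) = 2*r*(-1 + r) (P(r) = (2*r)*(-1 + r) = 2*r*(-1 + r))
I(n) = 12 (I(n) = 2*6 = 12)
s(4, 3)*((-23 + P(5))*I(5)) = 3*((-23 + 2*5*(-1 + 5))*12) = 3*((-23 + 2*5*4)*12) = 3*((-23 + 40)*12) = 3*(17*12) = 3*204 = 612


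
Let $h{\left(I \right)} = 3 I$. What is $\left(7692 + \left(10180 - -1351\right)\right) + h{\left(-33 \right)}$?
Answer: $19124$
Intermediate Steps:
$\left(7692 + \left(10180 - -1351\right)\right) + h{\left(-33 \right)} = \left(7692 + \left(10180 - -1351\right)\right) + 3 \left(-33\right) = \left(7692 + \left(10180 + 1351\right)\right) - 99 = \left(7692 + 11531\right) - 99 = 19223 - 99 = 19124$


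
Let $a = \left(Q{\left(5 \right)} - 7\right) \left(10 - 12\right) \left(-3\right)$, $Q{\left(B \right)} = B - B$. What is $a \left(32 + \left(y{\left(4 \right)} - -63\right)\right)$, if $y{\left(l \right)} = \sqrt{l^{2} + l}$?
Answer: $-3990 - 84 \sqrt{5} \approx -4177.8$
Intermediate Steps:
$Q{\left(B \right)} = 0$
$y{\left(l \right)} = \sqrt{l + l^{2}}$
$a = -42$ ($a = \left(0 - 7\right) \left(10 - 12\right) \left(-3\right) = \left(-7\right) \left(-2\right) \left(-3\right) = 14 \left(-3\right) = -42$)
$a \left(32 + \left(y{\left(4 \right)} - -63\right)\right) = - 42 \left(32 + \left(\sqrt{4 \left(1 + 4\right)} - -63\right)\right) = - 42 \left(32 + \left(\sqrt{4 \cdot 5} + 63\right)\right) = - 42 \left(32 + \left(\sqrt{20} + 63\right)\right) = - 42 \left(32 + \left(2 \sqrt{5} + 63\right)\right) = - 42 \left(32 + \left(63 + 2 \sqrt{5}\right)\right) = - 42 \left(95 + 2 \sqrt{5}\right) = -3990 - 84 \sqrt{5}$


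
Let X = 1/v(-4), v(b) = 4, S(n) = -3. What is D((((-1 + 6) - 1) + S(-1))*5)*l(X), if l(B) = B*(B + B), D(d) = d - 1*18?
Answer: -13/8 ≈ -1.6250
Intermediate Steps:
D(d) = -18 + d (D(d) = d - 18 = -18 + d)
X = ¼ (X = 1/4 = ¼ ≈ 0.25000)
l(B) = 2*B² (l(B) = B*(2*B) = 2*B²)
D((((-1 + 6) - 1) + S(-1))*5)*l(X) = (-18 + (((-1 + 6) - 1) - 3)*5)*(2*(¼)²) = (-18 + ((5 - 1) - 3)*5)*(2*(1/16)) = (-18 + (4 - 3)*5)*(⅛) = (-18 + 1*5)*(⅛) = (-18 + 5)*(⅛) = -13*⅛ = -13/8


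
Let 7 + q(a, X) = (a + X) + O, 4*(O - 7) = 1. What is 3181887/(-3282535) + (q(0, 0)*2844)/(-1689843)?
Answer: -1793074452042/1848989597335 ≈ -0.96976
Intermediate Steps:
O = 29/4 (O = 7 + (1/4)*1 = 7 + 1/4 = 29/4 ≈ 7.2500)
q(a, X) = 1/4 + X + a (q(a, X) = -7 + ((a + X) + 29/4) = -7 + ((X + a) + 29/4) = -7 + (29/4 + X + a) = 1/4 + X + a)
3181887/(-3282535) + (q(0, 0)*2844)/(-1689843) = 3181887/(-3282535) + ((1/4 + 0 + 0)*2844)/(-1689843) = 3181887*(-1/3282535) + ((1/4)*2844)*(-1/1689843) = -3181887/3282535 + 711*(-1/1689843) = -3181887/3282535 - 237/563281 = -1793074452042/1848989597335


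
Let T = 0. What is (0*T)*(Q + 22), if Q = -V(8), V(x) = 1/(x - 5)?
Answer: 0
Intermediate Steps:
V(x) = 1/(-5 + x)
Q = -⅓ (Q = -1/(-5 + 8) = -1/3 = -1*⅓ = -⅓ ≈ -0.33333)
(0*T)*(Q + 22) = (0*0)*(-⅓ + 22) = 0*(65/3) = 0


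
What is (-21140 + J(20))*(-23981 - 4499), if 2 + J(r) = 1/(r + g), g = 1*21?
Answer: 24687062080/41 ≈ 6.0212e+8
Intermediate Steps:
g = 21
J(r) = -2 + 1/(21 + r) (J(r) = -2 + 1/(r + 21) = -2 + 1/(21 + r))
(-21140 + J(20))*(-23981 - 4499) = (-21140 + (-41 - 2*20)/(21 + 20))*(-23981 - 4499) = (-21140 + (-41 - 40)/41)*(-28480) = (-21140 + (1/41)*(-81))*(-28480) = (-21140 - 81/41)*(-28480) = -866821/41*(-28480) = 24687062080/41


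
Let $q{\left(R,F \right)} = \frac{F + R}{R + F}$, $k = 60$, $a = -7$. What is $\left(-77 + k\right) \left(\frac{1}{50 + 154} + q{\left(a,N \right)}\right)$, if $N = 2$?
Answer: $- \frac{205}{12} \approx -17.083$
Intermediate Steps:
$q{\left(R,F \right)} = 1$ ($q{\left(R,F \right)} = \frac{F + R}{F + R} = 1$)
$\left(-77 + k\right) \left(\frac{1}{50 + 154} + q{\left(a,N \right)}\right) = \left(-77 + 60\right) \left(\frac{1}{50 + 154} + 1\right) = - 17 \left(\frac{1}{204} + 1\right) = \left(-17\right) \frac{205}{204} = - \frac{205}{12}$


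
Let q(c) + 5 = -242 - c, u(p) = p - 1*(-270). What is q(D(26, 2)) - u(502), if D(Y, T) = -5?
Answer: -1014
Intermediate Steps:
u(p) = 270 + p (u(p) = p + 270 = 270 + p)
q(c) = -247 - c (q(c) = -5 + (-242 - c) = -247 - c)
q(D(26, 2)) - u(502) = (-247 - 1*(-5)) - (270 + 502) = (-247 + 5) - 1*772 = -242 - 772 = -1014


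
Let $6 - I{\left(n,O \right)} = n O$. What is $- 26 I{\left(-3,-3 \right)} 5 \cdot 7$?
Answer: $2730$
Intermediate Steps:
$I{\left(n,O \right)} = 6 - O n$ ($I{\left(n,O \right)} = 6 - n O = 6 - O n$)
$- 26 I{\left(-3,-3 \right)} 5 \cdot 7 = - 26 \left(6 - \left(-3\right) \left(-3\right)\right) 5 \cdot 7 = - 26 \left(6 - 9\right) 35 = \left(-26\right) \left(-3\right) 35 = 78 \cdot 35 = 2730$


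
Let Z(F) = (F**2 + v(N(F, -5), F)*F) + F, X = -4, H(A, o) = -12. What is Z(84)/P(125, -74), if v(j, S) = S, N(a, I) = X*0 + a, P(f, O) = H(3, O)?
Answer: -1183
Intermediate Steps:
P(f, O) = -12
N(a, I) = a (N(a, I) = -4*0 + a = 0 + a = a)
Z(F) = F + 2*F**2 (Z(F) = (F**2 + F*F) + F = (F**2 + F**2) + F = 2*F**2 + F = F + 2*F**2)
Z(84)/P(125, -74) = (84*(1 + 2*84))/(-12) = (84*(1 + 168))*(-1/12) = (84*169)*(-1/12) = 14196*(-1/12) = -1183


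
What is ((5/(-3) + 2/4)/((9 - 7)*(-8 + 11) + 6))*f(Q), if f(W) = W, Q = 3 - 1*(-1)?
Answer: -7/18 ≈ -0.38889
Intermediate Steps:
Q = 4 (Q = 3 + 1 = 4)
((5/(-3) + 2/4)/((9 - 7)*(-8 + 11) + 6))*f(Q) = ((5/(-3) + 2/4)/((9 - 7)*(-8 + 11) + 6))*4 = ((5*(-⅓) + 2*(¼))/(2*3 + 6))*4 = ((-5/3 + ½)/(6 + 6))*4 = (-7/6/12)*4 = ((1/12)*(-7/6))*4 = -7/72*4 = -7/18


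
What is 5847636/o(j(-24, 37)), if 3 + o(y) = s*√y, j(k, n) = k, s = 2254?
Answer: -5847636/40644131 - 8787047696*I*√6/40644131 ≈ -0.14387 - 529.57*I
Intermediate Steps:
o(y) = -3 + 2254*√y
5847636/o(j(-24, 37)) = 5847636/(-3 + 2254*√(-24)) = 5847636/(-3 + 2254*(2*I*√6)) = 5847636/(-3 + 4508*I*√6)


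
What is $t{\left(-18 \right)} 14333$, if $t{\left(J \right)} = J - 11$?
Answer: $-415657$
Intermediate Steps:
$t{\left(J \right)} = -11 + J$ ($t{\left(J \right)} = J - 11 = -11 + J$)
$t{\left(-18 \right)} 14333 = \left(-11 - 18\right) 14333 = \left(-29\right) 14333 = -415657$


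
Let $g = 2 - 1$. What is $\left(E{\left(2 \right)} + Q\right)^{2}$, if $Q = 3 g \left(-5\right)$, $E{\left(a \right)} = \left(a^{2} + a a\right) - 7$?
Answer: $196$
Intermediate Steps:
$E{\left(a \right)} = -7 + 2 a^{2}$ ($E{\left(a \right)} = \left(a^{2} + a^{2}\right) - 7 = 2 a^{2} - 7 = -7 + 2 a^{2}$)
$g = 1$
$Q = -15$ ($Q = 3 \cdot 1 \left(-5\right) = 3 \left(-5\right) = -15$)
$\left(E{\left(2 \right)} + Q\right)^{2} = \left(\left(-7 + 2 \cdot 2^{2}\right) - 15\right)^{2} = \left(\left(-7 + 2 \cdot 4\right) - 15\right)^{2} = \left(\left(-7 + 8\right) - 15\right)^{2} = \left(1 - 15\right)^{2} = \left(-14\right)^{2} = 196$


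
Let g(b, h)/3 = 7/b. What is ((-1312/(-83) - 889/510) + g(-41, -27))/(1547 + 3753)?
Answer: 23519723/9198309000 ≈ 0.0025570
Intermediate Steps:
g(b, h) = 21/b (g(b, h) = 3*(7/b) = 21/b)
((-1312/(-83) - 889/510) + g(-41, -27))/(1547 + 3753) = ((-1312/(-83) - 889/510) + 21/(-41))/(1547 + 3753) = ((-1312*(-1/83) - 889*1/510) + 21*(-1/41))/5300 = ((1312/83 - 889/510) - 21/41)*(1/5300) = (595333/42330 - 21/41)*(1/5300) = (23519723/1735530)*(1/5300) = 23519723/9198309000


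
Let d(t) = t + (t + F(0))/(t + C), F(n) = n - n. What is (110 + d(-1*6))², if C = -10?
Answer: 697225/64 ≈ 10894.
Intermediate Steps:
F(n) = 0
d(t) = t + t/(-10 + t) (d(t) = t + (t + 0)/(t - 10) = t + t/(-10 + t))
(110 + d(-1*6))² = (110 + (-1*6)*(-9 - 1*6)/(-10 - 1*6))² = (110 - 6*(-9 - 6)/(-10 - 6))² = (110 - 6*(-15)/(-16))² = (110 - 6*(-1/16)*(-15))² = (110 - 45/8)² = (835/8)² = 697225/64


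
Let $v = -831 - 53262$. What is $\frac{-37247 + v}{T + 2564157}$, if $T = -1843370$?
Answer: $- \frac{91340}{720787} \approx -0.12672$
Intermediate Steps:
$v = -54093$ ($v = -831 - 53262 = -54093$)
$\frac{-37247 + v}{T + 2564157} = \frac{-37247 - 54093}{-1843370 + 2564157} = - \frac{91340}{720787}$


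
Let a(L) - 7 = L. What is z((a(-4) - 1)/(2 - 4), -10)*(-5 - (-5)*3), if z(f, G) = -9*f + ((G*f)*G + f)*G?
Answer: 10190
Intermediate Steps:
a(L) = 7 + L
z(f, G) = -9*f + G*(f + f*G²) (z(f, G) = -9*f + (f*G² + f)*G = -9*f + (f + f*G²)*G = -9*f + G*(f + f*G²))
z((a(-4) - 1)/(2 - 4), -10)*(-5 - (-5)*3) = ((((7 - 4) - 1)/(2 - 4))*(-9 - 10 + (-10)³))*(-5 - (-5)*3) = (((3 - 1)/(-2))*(-9 - 10 - 1000))*(-5 - 1*(-15)) = ((2*(-½))*(-1019))*(-5 + 15) = -1*(-1019)*10 = 1019*10 = 10190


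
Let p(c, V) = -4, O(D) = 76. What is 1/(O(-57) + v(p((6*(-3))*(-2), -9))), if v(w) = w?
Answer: 1/72 ≈ 0.013889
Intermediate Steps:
1/(O(-57) + v(p((6*(-3))*(-2), -9))) = 1/(76 - 4) = 1/72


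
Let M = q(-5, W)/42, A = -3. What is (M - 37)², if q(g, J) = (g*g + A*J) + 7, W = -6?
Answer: 565504/441 ≈ 1282.3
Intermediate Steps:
q(g, J) = 7 + g² - 3*J (q(g, J) = (g*g - 3*J) + 7 = (g² - 3*J) + 7 = 7 + g² - 3*J)
M = 25/21 (M = (7 + (-5)² - 3*(-6))/42 = (7 + 25 + 18)*(1/42) = 50*(1/42) = 25/21 ≈ 1.1905)
(M - 37)² = (25/21 - 37)² = (-752/21)² = 565504/441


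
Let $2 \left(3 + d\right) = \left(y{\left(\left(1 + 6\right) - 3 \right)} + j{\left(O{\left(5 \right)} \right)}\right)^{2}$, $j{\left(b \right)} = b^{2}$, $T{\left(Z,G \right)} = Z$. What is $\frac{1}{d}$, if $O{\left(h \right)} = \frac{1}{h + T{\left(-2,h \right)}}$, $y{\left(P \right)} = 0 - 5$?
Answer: $\frac{81}{725} \approx 0.11172$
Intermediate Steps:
$y{\left(P \right)} = -5$
$O{\left(h \right)} = \frac{1}{-2 + h}$ ($O{\left(h \right)} = \frac{1}{h - 2} = \frac{1}{-2 + h}$)
$d = \frac{725}{81}$ ($d = -3 + \frac{\left(-5 + \left(\frac{1}{-2 + 5}\right)^{2}\right)^{2}}{2} = -3 + \frac{\left(-5 + \left(\frac{1}{3}\right)^{2}\right)^{2}}{2} = -3 + \frac{\left(-5 + \frac{1}{9}\right)^{2}}{2} = -3 + \frac{\left(- \frac{44}{9}\right)^{2}}{2} = -3 + \frac{1}{2} \cdot \frac{1936}{81} = -3 + \frac{968}{81} = \frac{725}{81} \approx 8.9506$)
$\frac{1}{d} = \frac{1}{\frac{725}{81}} = \frac{81}{725}$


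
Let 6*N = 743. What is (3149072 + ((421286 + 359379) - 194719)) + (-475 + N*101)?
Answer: 22482301/6 ≈ 3.7470e+6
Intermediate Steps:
N = 743/6 (N = (⅙)*743 = 743/6 ≈ 123.83)
(3149072 + ((421286 + 359379) - 194719)) + (-475 + N*101) = (3149072 + ((421286 + 359379) - 194719)) + (-475 + (743/6)*101) = (3149072 + (780665 - 194719)) + (-475 + 75043/6) = (3149072 + 585946) + 72193/6 = 3735018 + 72193/6 = 22482301/6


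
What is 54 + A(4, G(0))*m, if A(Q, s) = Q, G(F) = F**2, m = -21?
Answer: -30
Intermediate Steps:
54 + A(4, G(0))*m = 54 + 4*(-21) = 54 - 84 = -30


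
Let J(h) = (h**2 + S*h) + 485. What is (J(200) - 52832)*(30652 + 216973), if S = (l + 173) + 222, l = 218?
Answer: 27301399125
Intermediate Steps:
S = 613 (S = (218 + 173) + 222 = 391 + 222 = 613)
J(h) = 485 + h**2 + 613*h (J(h) = (h**2 + 613*h) + 485 = 485 + h**2 + 613*h)
(J(200) - 52832)*(30652 + 216973) = ((485 + 200**2 + 613*200) - 52832)*(30652 + 216973) = ((485 + 40000 + 122600) - 52832)*247625 = (163085 - 52832)*247625 = 110253*247625 = 27301399125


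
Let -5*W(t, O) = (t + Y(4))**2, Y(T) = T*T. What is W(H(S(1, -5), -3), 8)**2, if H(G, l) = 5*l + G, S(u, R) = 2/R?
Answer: 81/15625 ≈ 0.0051840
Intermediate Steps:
Y(T) = T**2
H(G, l) = G + 5*l
W(t, O) = -(16 + t)**2/5 (W(t, O) = -(t + 4**2)**2/5 = -(t + 16)**2/5 = -(16 + t)**2/5)
W(H(S(1, -5), -3), 8)**2 = (-(16 + (2/(-5) + 5*(-3)))**2/5)**2 = (-(16 + (2*(-1/5) - 15))**2/5)**2 = (-(16 + (-2/5 - 15))**2/5)**2 = (-(16 - 77/5)**2/5)**2 = (-(3/5)**2/5)**2 = (-1/5*9/25)**2 = (-9/125)**2 = 81/15625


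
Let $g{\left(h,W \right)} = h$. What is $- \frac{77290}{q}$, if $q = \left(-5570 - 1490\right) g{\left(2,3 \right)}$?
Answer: $\frac{7729}{1412} \approx 5.4738$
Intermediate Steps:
$q = -14120$ ($q = \left(-5570 - 1490\right) 2 = \left(-7060\right) 2 = -14120$)
$- \frac{77290}{q} = - \frac{77290}{-14120} = \left(-77290\right) \left(- \frac{1}{14120}\right) = \frac{7729}{1412}$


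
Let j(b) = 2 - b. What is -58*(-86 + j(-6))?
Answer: 4524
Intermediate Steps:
-58*(-86 + j(-6)) = -58*(-86 + (2 - 1*(-6))) = -58*(-86 + (2 + 6)) = -58*(-86 + 8) = -58*(-78) = 4524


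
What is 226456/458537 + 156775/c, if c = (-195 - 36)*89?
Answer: -67231429271/9427062183 ≈ -7.1317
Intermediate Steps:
c = -20559 (c = -231*89 = -20559)
226456/458537 + 156775/c = 226456/458537 + 156775/(-20559) = 226456*(1/458537) + 156775*(-1/20559) = 226456/458537 - 156775/20559 = -67231429271/9427062183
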